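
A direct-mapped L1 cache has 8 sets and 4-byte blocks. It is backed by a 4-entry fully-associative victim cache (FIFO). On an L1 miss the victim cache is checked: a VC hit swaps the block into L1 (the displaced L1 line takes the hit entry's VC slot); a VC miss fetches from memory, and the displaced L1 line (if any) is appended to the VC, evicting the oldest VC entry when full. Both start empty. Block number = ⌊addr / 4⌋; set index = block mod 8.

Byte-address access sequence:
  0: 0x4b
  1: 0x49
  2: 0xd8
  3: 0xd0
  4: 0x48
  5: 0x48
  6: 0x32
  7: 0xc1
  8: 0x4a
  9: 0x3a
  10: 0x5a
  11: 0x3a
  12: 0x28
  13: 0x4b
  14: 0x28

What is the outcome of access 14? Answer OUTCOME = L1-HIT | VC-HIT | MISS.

0: 0x4b (blk 18, set 2) → MISS  vc=[]
1: 0x49 (blk 18, set 2) → L1-HIT  vc=[]
2: 0xd8 (blk 54, set 6) → MISS  vc=[]
3: 0xd0 (blk 52, set 4) → MISS  vc=[]
4: 0x48 (blk 18, set 2) → L1-HIT  vc=[]
5: 0x48 (blk 18, set 2) → L1-HIT  vc=[]
6: 0x32 (blk 12, set 4) → MISS  vc=[52]
7: 0xc1 (blk 48, set 0) → MISS  vc=[52]
8: 0x4a (blk 18, set 2) → L1-HIT  vc=[52]
9: 0x3a (blk 14, set 6) → MISS  vc=[52, 54]
10: 0x5a (blk 22, set 6) → MISS  vc=[52, 54, 14]
11: 0x3a (blk 14, set 6) → VC-HIT  vc=[52, 54, 22]
12: 0x28 (blk 10, set 2) → MISS  vc=[52, 54, 22, 18]
13: 0x4b (blk 18, set 2) → VC-HIT  vc=[52, 54, 22, 10]
14: 0x28 (blk 10, set 2) → VC-HIT  vc=[52, 54, 22, 18]

OUTCOME = VC-HIT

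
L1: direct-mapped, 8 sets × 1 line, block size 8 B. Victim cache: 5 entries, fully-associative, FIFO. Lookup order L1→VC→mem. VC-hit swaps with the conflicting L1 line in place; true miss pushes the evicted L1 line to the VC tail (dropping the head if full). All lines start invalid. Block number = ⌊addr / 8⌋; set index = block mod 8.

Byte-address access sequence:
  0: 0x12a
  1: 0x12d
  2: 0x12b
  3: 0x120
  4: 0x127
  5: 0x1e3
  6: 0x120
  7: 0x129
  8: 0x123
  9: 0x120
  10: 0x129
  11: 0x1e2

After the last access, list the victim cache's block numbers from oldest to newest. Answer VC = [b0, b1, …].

#0 0x12a→b37/s5 MISS; vc=[]
#1 0x12d→b37/s5 L1-HIT; vc=[]
#2 0x12b→b37/s5 L1-HIT; vc=[]
#3 0x120→b36/s4 MISS; vc=[]
#4 0x127→b36/s4 L1-HIT; vc=[]
#5 0x1e3→b60/s4 MISS; vc=[36]
#6 0x120→b36/s4 VC-HIT; vc=[60]
#7 0x129→b37/s5 L1-HIT; vc=[60]
#8 0x123→b36/s4 L1-HIT; vc=[60]
#9 0x120→b36/s4 L1-HIT; vc=[60]
#10 0x129→b37/s5 L1-HIT; vc=[60]
#11 0x1e2→b60/s4 VC-HIT; vc=[36]

VC = [36]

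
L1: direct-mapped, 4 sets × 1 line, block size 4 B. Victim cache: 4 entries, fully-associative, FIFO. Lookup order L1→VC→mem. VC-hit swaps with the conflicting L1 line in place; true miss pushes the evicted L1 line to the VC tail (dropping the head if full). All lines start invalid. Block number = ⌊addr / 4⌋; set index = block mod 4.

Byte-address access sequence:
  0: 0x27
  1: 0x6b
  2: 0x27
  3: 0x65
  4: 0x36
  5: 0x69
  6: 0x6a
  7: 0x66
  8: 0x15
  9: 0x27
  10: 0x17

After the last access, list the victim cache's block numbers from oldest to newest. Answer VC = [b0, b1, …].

#0 0x27→b9/s1 MISS; vc=[]
#1 0x6b→b26/s2 MISS; vc=[]
#2 0x27→b9/s1 L1-HIT; vc=[]
#3 0x65→b25/s1 MISS; vc=[9]
#4 0x36→b13/s1 MISS; vc=[9,25]
#5 0x69→b26/s2 L1-HIT; vc=[9,25]
#6 0x6a→b26/s2 L1-HIT; vc=[9,25]
#7 0x66→b25/s1 VC-HIT; vc=[9,13]
#8 0x15→b5/s1 MISS; vc=[9,13,25]
#9 0x27→b9/s1 VC-HIT; vc=[5,13,25]
#10 0x17→b5/s1 VC-HIT; vc=[9,13,25]

VC = [9, 13, 25]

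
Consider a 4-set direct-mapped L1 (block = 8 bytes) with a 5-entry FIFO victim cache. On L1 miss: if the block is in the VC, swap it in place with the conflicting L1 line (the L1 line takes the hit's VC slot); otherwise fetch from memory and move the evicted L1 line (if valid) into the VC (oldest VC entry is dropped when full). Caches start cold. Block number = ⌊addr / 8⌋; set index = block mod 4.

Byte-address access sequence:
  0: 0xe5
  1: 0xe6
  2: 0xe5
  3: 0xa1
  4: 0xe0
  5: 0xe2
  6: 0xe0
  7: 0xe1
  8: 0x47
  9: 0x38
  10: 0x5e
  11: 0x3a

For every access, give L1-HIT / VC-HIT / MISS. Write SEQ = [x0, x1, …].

#0 0xe5→b28/s0 MISS; vc=[]
#1 0xe6→b28/s0 L1-HIT; vc=[]
#2 0xe5→b28/s0 L1-HIT; vc=[]
#3 0xa1→b20/s0 MISS; vc=[28]
#4 0xe0→b28/s0 VC-HIT; vc=[20]
#5 0xe2→b28/s0 L1-HIT; vc=[20]
#6 0xe0→b28/s0 L1-HIT; vc=[20]
#7 0xe1→b28/s0 L1-HIT; vc=[20]
#8 0x47→b8/s0 MISS; vc=[20,28]
#9 0x38→b7/s3 MISS; vc=[20,28]
#10 0x5e→b11/s3 MISS; vc=[20,28,7]
#11 0x3a→b7/s3 VC-HIT; vc=[20,28,11]

SEQ = [MISS, L1-HIT, L1-HIT, MISS, VC-HIT, L1-HIT, L1-HIT, L1-HIT, MISS, MISS, MISS, VC-HIT]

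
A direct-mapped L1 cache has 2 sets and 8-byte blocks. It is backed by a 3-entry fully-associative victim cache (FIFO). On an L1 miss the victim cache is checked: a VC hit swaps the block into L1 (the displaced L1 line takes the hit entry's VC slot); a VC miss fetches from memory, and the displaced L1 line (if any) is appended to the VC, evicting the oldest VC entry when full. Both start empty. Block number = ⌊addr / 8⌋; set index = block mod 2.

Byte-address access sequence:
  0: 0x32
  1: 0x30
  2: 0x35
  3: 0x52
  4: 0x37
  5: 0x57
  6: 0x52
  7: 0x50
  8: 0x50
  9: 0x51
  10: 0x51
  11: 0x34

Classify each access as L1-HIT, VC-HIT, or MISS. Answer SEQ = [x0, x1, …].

SEQ = [MISS, L1-HIT, L1-HIT, MISS, VC-HIT, VC-HIT, L1-HIT, L1-HIT, L1-HIT, L1-HIT, L1-HIT, VC-HIT]

0: 0x32 (blk 6, set 0) → MISS  vc=[]
1: 0x30 (blk 6, set 0) → L1-HIT  vc=[]
2: 0x35 (blk 6, set 0) → L1-HIT  vc=[]
3: 0x52 (blk 10, set 0) → MISS  vc=[6]
4: 0x37 (blk 6, set 0) → VC-HIT  vc=[10]
5: 0x57 (blk 10, set 0) → VC-HIT  vc=[6]
6: 0x52 (blk 10, set 0) → L1-HIT  vc=[6]
7: 0x50 (blk 10, set 0) → L1-HIT  vc=[6]
8: 0x50 (blk 10, set 0) → L1-HIT  vc=[6]
9: 0x51 (blk 10, set 0) → L1-HIT  vc=[6]
10: 0x51 (blk 10, set 0) → L1-HIT  vc=[6]
11: 0x34 (blk 6, set 0) → VC-HIT  vc=[10]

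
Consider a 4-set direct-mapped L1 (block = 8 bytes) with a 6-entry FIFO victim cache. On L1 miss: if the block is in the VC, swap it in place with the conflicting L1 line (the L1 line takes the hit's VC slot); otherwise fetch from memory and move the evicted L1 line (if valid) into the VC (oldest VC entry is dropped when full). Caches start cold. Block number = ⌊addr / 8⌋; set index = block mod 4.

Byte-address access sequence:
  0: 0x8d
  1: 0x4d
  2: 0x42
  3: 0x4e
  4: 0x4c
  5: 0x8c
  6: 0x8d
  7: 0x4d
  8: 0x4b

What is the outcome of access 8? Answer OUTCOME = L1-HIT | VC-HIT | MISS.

OUTCOME = L1-HIT

0: 0x8d (blk 17, set 1) → MISS  vc=[]
1: 0x4d (blk 9, set 1) → MISS  vc=[17]
2: 0x42 (blk 8, set 0) → MISS  vc=[17]
3: 0x4e (blk 9, set 1) → L1-HIT  vc=[17]
4: 0x4c (blk 9, set 1) → L1-HIT  vc=[17]
5: 0x8c (blk 17, set 1) → VC-HIT  vc=[9]
6: 0x8d (blk 17, set 1) → L1-HIT  vc=[9]
7: 0x4d (blk 9, set 1) → VC-HIT  vc=[17]
8: 0x4b (blk 9, set 1) → L1-HIT  vc=[17]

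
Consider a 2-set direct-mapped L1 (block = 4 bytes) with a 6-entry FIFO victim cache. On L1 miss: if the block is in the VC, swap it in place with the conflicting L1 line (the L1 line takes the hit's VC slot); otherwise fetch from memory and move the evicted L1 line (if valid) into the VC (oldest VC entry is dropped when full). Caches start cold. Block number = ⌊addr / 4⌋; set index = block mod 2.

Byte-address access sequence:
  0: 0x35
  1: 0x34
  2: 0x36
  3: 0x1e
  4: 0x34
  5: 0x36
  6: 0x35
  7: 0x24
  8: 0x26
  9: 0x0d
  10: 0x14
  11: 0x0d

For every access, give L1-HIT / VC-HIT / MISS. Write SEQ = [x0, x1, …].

#0 0x35→b13/s1 MISS; vc=[]
#1 0x34→b13/s1 L1-HIT; vc=[]
#2 0x36→b13/s1 L1-HIT; vc=[]
#3 0x1e→b7/s1 MISS; vc=[13]
#4 0x34→b13/s1 VC-HIT; vc=[7]
#5 0x36→b13/s1 L1-HIT; vc=[7]
#6 0x35→b13/s1 L1-HIT; vc=[7]
#7 0x24→b9/s1 MISS; vc=[7,13]
#8 0x26→b9/s1 L1-HIT; vc=[7,13]
#9 0xd→b3/s1 MISS; vc=[7,13,9]
#10 0x14→b5/s1 MISS; vc=[7,13,9,3]
#11 0xd→b3/s1 VC-HIT; vc=[7,13,9,5]

SEQ = [MISS, L1-HIT, L1-HIT, MISS, VC-HIT, L1-HIT, L1-HIT, MISS, L1-HIT, MISS, MISS, VC-HIT]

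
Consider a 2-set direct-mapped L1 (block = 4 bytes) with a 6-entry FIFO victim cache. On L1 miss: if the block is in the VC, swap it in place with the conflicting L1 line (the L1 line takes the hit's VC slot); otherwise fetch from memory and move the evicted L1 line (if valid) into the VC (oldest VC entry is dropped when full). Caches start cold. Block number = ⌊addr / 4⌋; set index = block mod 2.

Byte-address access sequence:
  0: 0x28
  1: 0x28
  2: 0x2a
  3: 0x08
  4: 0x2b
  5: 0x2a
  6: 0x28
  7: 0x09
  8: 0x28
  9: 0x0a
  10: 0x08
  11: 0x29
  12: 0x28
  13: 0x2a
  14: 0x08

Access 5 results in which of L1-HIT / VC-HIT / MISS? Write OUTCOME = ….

OUTCOME = L1-HIT

0: 0x28 (blk 10, set 0) → MISS  vc=[]
1: 0x28 (blk 10, set 0) → L1-HIT  vc=[]
2: 0x2a (blk 10, set 0) → L1-HIT  vc=[]
3: 0x8 (blk 2, set 0) → MISS  vc=[10]
4: 0x2b (blk 10, set 0) → VC-HIT  vc=[2]
5: 0x2a (blk 10, set 0) → L1-HIT  vc=[2]
6: 0x28 (blk 10, set 0) → L1-HIT  vc=[2]
7: 0x9 (blk 2, set 0) → VC-HIT  vc=[10]
8: 0x28 (blk 10, set 0) → VC-HIT  vc=[2]
9: 0xa (blk 2, set 0) → VC-HIT  vc=[10]
10: 0x8 (blk 2, set 0) → L1-HIT  vc=[10]
11: 0x29 (blk 10, set 0) → VC-HIT  vc=[2]
12: 0x28 (blk 10, set 0) → L1-HIT  vc=[2]
13: 0x2a (blk 10, set 0) → L1-HIT  vc=[2]
14: 0x8 (blk 2, set 0) → VC-HIT  vc=[10]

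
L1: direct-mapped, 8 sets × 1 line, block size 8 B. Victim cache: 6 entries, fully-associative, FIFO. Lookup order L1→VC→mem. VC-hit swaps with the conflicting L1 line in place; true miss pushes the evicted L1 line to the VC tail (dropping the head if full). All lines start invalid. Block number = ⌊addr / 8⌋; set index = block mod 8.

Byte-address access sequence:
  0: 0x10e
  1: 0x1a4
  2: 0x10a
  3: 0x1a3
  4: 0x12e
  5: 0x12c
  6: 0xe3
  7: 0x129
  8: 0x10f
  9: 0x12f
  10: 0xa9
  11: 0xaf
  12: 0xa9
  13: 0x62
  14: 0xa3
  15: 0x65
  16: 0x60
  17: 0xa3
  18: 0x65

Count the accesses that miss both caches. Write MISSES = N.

MISSES = 7

0: 0x10e (blk 33, set 1) → MISS  vc=[]
1: 0x1a4 (blk 52, set 4) → MISS  vc=[]
2: 0x10a (blk 33, set 1) → L1-HIT  vc=[]
3: 0x1a3 (blk 52, set 4) → L1-HIT  vc=[]
4: 0x12e (blk 37, set 5) → MISS  vc=[]
5: 0x12c (blk 37, set 5) → L1-HIT  vc=[]
6: 0xe3 (blk 28, set 4) → MISS  vc=[52]
7: 0x129 (blk 37, set 5) → L1-HIT  vc=[52]
8: 0x10f (blk 33, set 1) → L1-HIT  vc=[52]
9: 0x12f (blk 37, set 5) → L1-HIT  vc=[52]
10: 0xa9 (blk 21, set 5) → MISS  vc=[52, 37]
11: 0xaf (blk 21, set 5) → L1-HIT  vc=[52, 37]
12: 0xa9 (blk 21, set 5) → L1-HIT  vc=[52, 37]
13: 0x62 (blk 12, set 4) → MISS  vc=[52, 37, 28]
14: 0xa3 (blk 20, set 4) → MISS  vc=[52, 37, 28, 12]
15: 0x65 (blk 12, set 4) → VC-HIT  vc=[52, 37, 28, 20]
16: 0x60 (blk 12, set 4) → L1-HIT  vc=[52, 37, 28, 20]
17: 0xa3 (blk 20, set 4) → VC-HIT  vc=[52, 37, 28, 12]
18: 0x65 (blk 12, set 4) → VC-HIT  vc=[52, 37, 28, 20]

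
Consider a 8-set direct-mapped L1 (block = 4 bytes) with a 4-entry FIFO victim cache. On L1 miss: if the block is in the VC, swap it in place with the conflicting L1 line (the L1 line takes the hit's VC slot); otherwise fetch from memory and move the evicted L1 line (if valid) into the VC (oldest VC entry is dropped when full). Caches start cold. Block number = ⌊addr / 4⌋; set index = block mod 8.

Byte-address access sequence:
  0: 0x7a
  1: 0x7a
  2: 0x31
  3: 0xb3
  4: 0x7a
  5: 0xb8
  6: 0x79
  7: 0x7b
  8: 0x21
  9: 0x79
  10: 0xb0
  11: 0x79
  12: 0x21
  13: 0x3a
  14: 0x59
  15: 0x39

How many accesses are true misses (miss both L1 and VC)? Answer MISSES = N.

MISSES = 7

  [0] addr=0x7a blk=30 s=6: MISS | VC []
  [1] addr=0x7a blk=30 s=6: L1-HIT | VC []
  [2] addr=0x31 blk=12 s=4: MISS | VC []
  [3] addr=0xb3 blk=44 s=4: MISS | VC [12]
  [4] addr=0x7a blk=30 s=6: L1-HIT | VC [12]
  [5] addr=0xb8 blk=46 s=6: MISS | VC [12, 30]
  [6] addr=0x79 blk=30 s=6: VC-HIT | VC [12, 46]
  [7] addr=0x7b blk=30 s=6: L1-HIT | VC [12, 46]
  [8] addr=0x21 blk=8 s=0: MISS | VC [12, 46]
  [9] addr=0x79 blk=30 s=6: L1-HIT | VC [12, 46]
  [10] addr=0xb0 blk=44 s=4: L1-HIT | VC [12, 46]
  [11] addr=0x79 blk=30 s=6: L1-HIT | VC [12, 46]
  [12] addr=0x21 blk=8 s=0: L1-HIT | VC [12, 46]
  [13] addr=0x3a blk=14 s=6: MISS | VC [12, 46, 30]
  [14] addr=0x59 blk=22 s=6: MISS | VC [12, 46, 30, 14]
  [15] addr=0x39 blk=14 s=6: VC-HIT | VC [12, 46, 30, 22]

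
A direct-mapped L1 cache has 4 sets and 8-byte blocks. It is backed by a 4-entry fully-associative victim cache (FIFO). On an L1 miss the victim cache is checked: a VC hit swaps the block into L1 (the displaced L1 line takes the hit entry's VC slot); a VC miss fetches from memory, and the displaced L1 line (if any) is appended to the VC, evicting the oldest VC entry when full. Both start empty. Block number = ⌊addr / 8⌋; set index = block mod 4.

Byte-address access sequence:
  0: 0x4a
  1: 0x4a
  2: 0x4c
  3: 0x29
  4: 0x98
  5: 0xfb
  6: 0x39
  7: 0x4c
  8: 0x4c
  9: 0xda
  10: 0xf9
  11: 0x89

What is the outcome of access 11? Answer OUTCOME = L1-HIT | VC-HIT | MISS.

OUTCOME = MISS

  [0] addr=0x4a blk=9 s=1: MISS | VC []
  [1] addr=0x4a blk=9 s=1: L1-HIT | VC []
  [2] addr=0x4c blk=9 s=1: L1-HIT | VC []
  [3] addr=0x29 blk=5 s=1: MISS | VC [9]
  [4] addr=0x98 blk=19 s=3: MISS | VC [9]
  [5] addr=0xfb blk=31 s=3: MISS | VC [9, 19]
  [6] addr=0x39 blk=7 s=3: MISS | VC [9, 19, 31]
  [7] addr=0x4c blk=9 s=1: VC-HIT | VC [5, 19, 31]
  [8] addr=0x4c blk=9 s=1: L1-HIT | VC [5, 19, 31]
  [9] addr=0xda blk=27 s=3: MISS | VC [5, 19, 31, 7]
  [10] addr=0xf9 blk=31 s=3: VC-HIT | VC [5, 19, 27, 7]
  [11] addr=0x89 blk=17 s=1: MISS | VC [19, 27, 7, 9]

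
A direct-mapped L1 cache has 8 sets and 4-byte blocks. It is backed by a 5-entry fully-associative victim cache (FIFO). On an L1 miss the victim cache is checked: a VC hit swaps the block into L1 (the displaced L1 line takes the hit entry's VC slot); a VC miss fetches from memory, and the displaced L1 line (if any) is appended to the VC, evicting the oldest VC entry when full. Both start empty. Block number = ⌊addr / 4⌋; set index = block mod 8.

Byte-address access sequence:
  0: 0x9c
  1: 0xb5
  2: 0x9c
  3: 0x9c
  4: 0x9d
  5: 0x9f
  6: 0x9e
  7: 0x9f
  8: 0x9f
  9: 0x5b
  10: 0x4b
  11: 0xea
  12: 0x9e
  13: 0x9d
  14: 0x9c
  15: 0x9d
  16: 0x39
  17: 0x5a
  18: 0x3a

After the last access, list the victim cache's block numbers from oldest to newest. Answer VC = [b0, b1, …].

VC = [18, 22]

  [0] addr=0x9c blk=39 s=7: MISS | VC []
  [1] addr=0xb5 blk=45 s=5: MISS | VC []
  [2] addr=0x9c blk=39 s=7: L1-HIT | VC []
  [3] addr=0x9c blk=39 s=7: L1-HIT | VC []
  [4] addr=0x9d blk=39 s=7: L1-HIT | VC []
  [5] addr=0x9f blk=39 s=7: L1-HIT | VC []
  [6] addr=0x9e blk=39 s=7: L1-HIT | VC []
  [7] addr=0x9f blk=39 s=7: L1-HIT | VC []
  [8] addr=0x9f blk=39 s=7: L1-HIT | VC []
  [9] addr=0x5b blk=22 s=6: MISS | VC []
  [10] addr=0x4b blk=18 s=2: MISS | VC []
  [11] addr=0xea blk=58 s=2: MISS | VC [18]
  [12] addr=0x9e blk=39 s=7: L1-HIT | VC [18]
  [13] addr=0x9d blk=39 s=7: L1-HIT | VC [18]
  [14] addr=0x9c blk=39 s=7: L1-HIT | VC [18]
  [15] addr=0x9d blk=39 s=7: L1-HIT | VC [18]
  [16] addr=0x39 blk=14 s=6: MISS | VC [18, 22]
  [17] addr=0x5a blk=22 s=6: VC-HIT | VC [18, 14]
  [18] addr=0x3a blk=14 s=6: VC-HIT | VC [18, 22]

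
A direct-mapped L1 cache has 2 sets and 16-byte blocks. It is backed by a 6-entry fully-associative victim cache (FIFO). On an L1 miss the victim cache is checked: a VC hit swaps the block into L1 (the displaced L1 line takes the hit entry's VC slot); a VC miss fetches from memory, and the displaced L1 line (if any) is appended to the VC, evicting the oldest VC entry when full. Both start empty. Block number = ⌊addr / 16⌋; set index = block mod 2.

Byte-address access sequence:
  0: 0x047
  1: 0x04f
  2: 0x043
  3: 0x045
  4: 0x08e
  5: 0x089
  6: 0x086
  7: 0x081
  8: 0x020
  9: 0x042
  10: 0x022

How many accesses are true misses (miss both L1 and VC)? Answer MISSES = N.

MISSES = 3

0: 0x47 (blk 4, set 0) → MISS  vc=[]
1: 0x4f (blk 4, set 0) → L1-HIT  vc=[]
2: 0x43 (blk 4, set 0) → L1-HIT  vc=[]
3: 0x45 (blk 4, set 0) → L1-HIT  vc=[]
4: 0x8e (blk 8, set 0) → MISS  vc=[4]
5: 0x89 (blk 8, set 0) → L1-HIT  vc=[4]
6: 0x86 (blk 8, set 0) → L1-HIT  vc=[4]
7: 0x81 (blk 8, set 0) → L1-HIT  vc=[4]
8: 0x20 (blk 2, set 0) → MISS  vc=[4, 8]
9: 0x42 (blk 4, set 0) → VC-HIT  vc=[2, 8]
10: 0x22 (blk 2, set 0) → VC-HIT  vc=[4, 8]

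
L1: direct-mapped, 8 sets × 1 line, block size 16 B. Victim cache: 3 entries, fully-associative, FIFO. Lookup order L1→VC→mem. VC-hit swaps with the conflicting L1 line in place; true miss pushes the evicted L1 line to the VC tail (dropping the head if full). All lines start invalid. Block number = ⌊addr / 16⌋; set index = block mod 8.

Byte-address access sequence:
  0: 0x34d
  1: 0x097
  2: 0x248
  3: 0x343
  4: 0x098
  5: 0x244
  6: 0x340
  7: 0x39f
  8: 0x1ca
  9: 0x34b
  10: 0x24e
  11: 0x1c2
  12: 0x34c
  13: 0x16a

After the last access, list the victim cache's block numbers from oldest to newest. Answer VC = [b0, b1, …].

VC = [28, 9, 36]

#0 0x34d→b52/s4 MISS; vc=[]
#1 0x97→b9/s1 MISS; vc=[]
#2 0x248→b36/s4 MISS; vc=[52]
#3 0x343→b52/s4 VC-HIT; vc=[36]
#4 0x98→b9/s1 L1-HIT; vc=[36]
#5 0x244→b36/s4 VC-HIT; vc=[52]
#6 0x340→b52/s4 VC-HIT; vc=[36]
#7 0x39f→b57/s1 MISS; vc=[36,9]
#8 0x1ca→b28/s4 MISS; vc=[36,9,52]
#9 0x34b→b52/s4 VC-HIT; vc=[36,9,28]
#10 0x24e→b36/s4 VC-HIT; vc=[52,9,28]
#11 0x1c2→b28/s4 VC-HIT; vc=[52,9,36]
#12 0x34c→b52/s4 VC-HIT; vc=[28,9,36]
#13 0x16a→b22/s6 MISS; vc=[28,9,36]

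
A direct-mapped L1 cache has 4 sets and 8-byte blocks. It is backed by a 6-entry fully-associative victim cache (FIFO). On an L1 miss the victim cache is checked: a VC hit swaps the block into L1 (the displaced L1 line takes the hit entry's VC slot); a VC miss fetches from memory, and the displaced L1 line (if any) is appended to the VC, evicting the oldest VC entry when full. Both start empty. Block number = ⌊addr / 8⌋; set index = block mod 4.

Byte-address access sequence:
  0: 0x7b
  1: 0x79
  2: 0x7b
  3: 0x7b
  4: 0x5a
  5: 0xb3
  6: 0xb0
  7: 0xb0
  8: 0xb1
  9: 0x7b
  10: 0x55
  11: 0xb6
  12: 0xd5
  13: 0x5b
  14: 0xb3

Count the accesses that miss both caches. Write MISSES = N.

MISSES = 5

#0 0x7b→b15/s3 MISS; vc=[]
#1 0x79→b15/s3 L1-HIT; vc=[]
#2 0x7b→b15/s3 L1-HIT; vc=[]
#3 0x7b→b15/s3 L1-HIT; vc=[]
#4 0x5a→b11/s3 MISS; vc=[15]
#5 0xb3→b22/s2 MISS; vc=[15]
#6 0xb0→b22/s2 L1-HIT; vc=[15]
#7 0xb0→b22/s2 L1-HIT; vc=[15]
#8 0xb1→b22/s2 L1-HIT; vc=[15]
#9 0x7b→b15/s3 VC-HIT; vc=[11]
#10 0x55→b10/s2 MISS; vc=[11,22]
#11 0xb6→b22/s2 VC-HIT; vc=[11,10]
#12 0xd5→b26/s2 MISS; vc=[11,10,22]
#13 0x5b→b11/s3 VC-HIT; vc=[15,10,22]
#14 0xb3→b22/s2 VC-HIT; vc=[15,10,26]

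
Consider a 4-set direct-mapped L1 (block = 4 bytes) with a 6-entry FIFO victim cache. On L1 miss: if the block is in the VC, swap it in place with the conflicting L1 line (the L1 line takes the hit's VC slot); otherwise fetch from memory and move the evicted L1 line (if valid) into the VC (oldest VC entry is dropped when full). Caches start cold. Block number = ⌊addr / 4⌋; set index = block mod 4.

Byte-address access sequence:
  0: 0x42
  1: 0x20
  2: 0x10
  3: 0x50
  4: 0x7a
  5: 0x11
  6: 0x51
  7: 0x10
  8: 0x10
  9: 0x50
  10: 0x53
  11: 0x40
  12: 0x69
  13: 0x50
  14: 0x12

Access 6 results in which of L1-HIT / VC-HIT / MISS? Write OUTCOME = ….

OUTCOME = VC-HIT

  [0] addr=0x42 blk=16 s=0: MISS | VC []
  [1] addr=0x20 blk=8 s=0: MISS | VC [16]
  [2] addr=0x10 blk=4 s=0: MISS | VC [16, 8]
  [3] addr=0x50 blk=20 s=0: MISS | VC [16, 8, 4]
  [4] addr=0x7a blk=30 s=2: MISS | VC [16, 8, 4]
  [5] addr=0x11 blk=4 s=0: VC-HIT | VC [16, 8, 20]
  [6] addr=0x51 blk=20 s=0: VC-HIT | VC [16, 8, 4]
  [7] addr=0x10 blk=4 s=0: VC-HIT | VC [16, 8, 20]
  [8] addr=0x10 blk=4 s=0: L1-HIT | VC [16, 8, 20]
  [9] addr=0x50 blk=20 s=0: VC-HIT | VC [16, 8, 4]
  [10] addr=0x53 blk=20 s=0: L1-HIT | VC [16, 8, 4]
  [11] addr=0x40 blk=16 s=0: VC-HIT | VC [20, 8, 4]
  [12] addr=0x69 blk=26 s=2: MISS | VC [20, 8, 4, 30]
  [13] addr=0x50 blk=20 s=0: VC-HIT | VC [16, 8, 4, 30]
  [14] addr=0x12 blk=4 s=0: VC-HIT | VC [16, 8, 20, 30]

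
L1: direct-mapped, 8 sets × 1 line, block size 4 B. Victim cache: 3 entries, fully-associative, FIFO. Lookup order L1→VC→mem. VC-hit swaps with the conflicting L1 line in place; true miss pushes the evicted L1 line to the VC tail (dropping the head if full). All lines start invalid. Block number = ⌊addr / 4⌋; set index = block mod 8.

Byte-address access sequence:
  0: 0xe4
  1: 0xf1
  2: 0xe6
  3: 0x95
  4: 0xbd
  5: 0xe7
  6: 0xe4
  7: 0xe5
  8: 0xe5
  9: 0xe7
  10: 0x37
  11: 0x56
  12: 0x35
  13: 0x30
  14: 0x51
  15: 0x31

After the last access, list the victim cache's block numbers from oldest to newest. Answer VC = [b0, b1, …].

#0 0xe4→b57/s1 MISS; vc=[]
#1 0xf1→b60/s4 MISS; vc=[]
#2 0xe6→b57/s1 L1-HIT; vc=[]
#3 0x95→b37/s5 MISS; vc=[]
#4 0xbd→b47/s7 MISS; vc=[]
#5 0xe7→b57/s1 L1-HIT; vc=[]
#6 0xe4→b57/s1 L1-HIT; vc=[]
#7 0xe5→b57/s1 L1-HIT; vc=[]
#8 0xe5→b57/s1 L1-HIT; vc=[]
#9 0xe7→b57/s1 L1-HIT; vc=[]
#10 0x37→b13/s5 MISS; vc=[37]
#11 0x56→b21/s5 MISS; vc=[37,13]
#12 0x35→b13/s5 VC-HIT; vc=[37,21]
#13 0x30→b12/s4 MISS; vc=[37,21,60]
#14 0x51→b20/s4 MISS; vc=[21,60,12]
#15 0x31→b12/s4 VC-HIT; vc=[21,60,20]

VC = [21, 60, 20]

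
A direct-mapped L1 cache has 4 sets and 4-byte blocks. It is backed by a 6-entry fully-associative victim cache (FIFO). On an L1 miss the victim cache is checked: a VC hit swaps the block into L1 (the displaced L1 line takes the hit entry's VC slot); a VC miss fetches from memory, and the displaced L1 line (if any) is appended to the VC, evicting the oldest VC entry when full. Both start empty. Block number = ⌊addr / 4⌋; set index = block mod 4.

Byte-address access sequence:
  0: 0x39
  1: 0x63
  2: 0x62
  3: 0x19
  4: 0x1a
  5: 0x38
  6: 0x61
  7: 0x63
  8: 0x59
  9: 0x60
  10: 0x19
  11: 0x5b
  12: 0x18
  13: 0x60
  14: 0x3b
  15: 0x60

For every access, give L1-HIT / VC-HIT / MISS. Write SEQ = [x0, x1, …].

SEQ = [MISS, MISS, L1-HIT, MISS, L1-HIT, VC-HIT, L1-HIT, L1-HIT, MISS, L1-HIT, VC-HIT, VC-HIT, VC-HIT, L1-HIT, VC-HIT, L1-HIT]

0: 0x39 (blk 14, set 2) → MISS  vc=[]
1: 0x63 (blk 24, set 0) → MISS  vc=[]
2: 0x62 (blk 24, set 0) → L1-HIT  vc=[]
3: 0x19 (blk 6, set 2) → MISS  vc=[14]
4: 0x1a (blk 6, set 2) → L1-HIT  vc=[14]
5: 0x38 (blk 14, set 2) → VC-HIT  vc=[6]
6: 0x61 (blk 24, set 0) → L1-HIT  vc=[6]
7: 0x63 (blk 24, set 0) → L1-HIT  vc=[6]
8: 0x59 (blk 22, set 2) → MISS  vc=[6, 14]
9: 0x60 (blk 24, set 0) → L1-HIT  vc=[6, 14]
10: 0x19 (blk 6, set 2) → VC-HIT  vc=[22, 14]
11: 0x5b (blk 22, set 2) → VC-HIT  vc=[6, 14]
12: 0x18 (blk 6, set 2) → VC-HIT  vc=[22, 14]
13: 0x60 (blk 24, set 0) → L1-HIT  vc=[22, 14]
14: 0x3b (blk 14, set 2) → VC-HIT  vc=[22, 6]
15: 0x60 (blk 24, set 0) → L1-HIT  vc=[22, 6]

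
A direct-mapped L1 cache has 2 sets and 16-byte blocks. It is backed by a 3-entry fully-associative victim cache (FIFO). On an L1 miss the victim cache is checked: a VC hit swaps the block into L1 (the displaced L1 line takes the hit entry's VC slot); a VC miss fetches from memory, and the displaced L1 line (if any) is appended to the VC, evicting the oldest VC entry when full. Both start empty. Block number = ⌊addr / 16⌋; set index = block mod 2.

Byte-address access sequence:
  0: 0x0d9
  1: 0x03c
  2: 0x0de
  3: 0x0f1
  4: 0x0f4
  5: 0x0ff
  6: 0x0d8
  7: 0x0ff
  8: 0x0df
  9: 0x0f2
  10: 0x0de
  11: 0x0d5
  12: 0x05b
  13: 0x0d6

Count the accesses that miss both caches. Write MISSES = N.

MISSES = 4

0: 0xd9 (blk 13, set 1) → MISS  vc=[]
1: 0x3c (blk 3, set 1) → MISS  vc=[13]
2: 0xde (blk 13, set 1) → VC-HIT  vc=[3]
3: 0xf1 (blk 15, set 1) → MISS  vc=[3, 13]
4: 0xf4 (blk 15, set 1) → L1-HIT  vc=[3, 13]
5: 0xff (blk 15, set 1) → L1-HIT  vc=[3, 13]
6: 0xd8 (blk 13, set 1) → VC-HIT  vc=[3, 15]
7: 0xff (blk 15, set 1) → VC-HIT  vc=[3, 13]
8: 0xdf (blk 13, set 1) → VC-HIT  vc=[3, 15]
9: 0xf2 (blk 15, set 1) → VC-HIT  vc=[3, 13]
10: 0xde (blk 13, set 1) → VC-HIT  vc=[3, 15]
11: 0xd5 (blk 13, set 1) → L1-HIT  vc=[3, 15]
12: 0x5b (blk 5, set 1) → MISS  vc=[3, 15, 13]
13: 0xd6 (blk 13, set 1) → VC-HIT  vc=[3, 15, 5]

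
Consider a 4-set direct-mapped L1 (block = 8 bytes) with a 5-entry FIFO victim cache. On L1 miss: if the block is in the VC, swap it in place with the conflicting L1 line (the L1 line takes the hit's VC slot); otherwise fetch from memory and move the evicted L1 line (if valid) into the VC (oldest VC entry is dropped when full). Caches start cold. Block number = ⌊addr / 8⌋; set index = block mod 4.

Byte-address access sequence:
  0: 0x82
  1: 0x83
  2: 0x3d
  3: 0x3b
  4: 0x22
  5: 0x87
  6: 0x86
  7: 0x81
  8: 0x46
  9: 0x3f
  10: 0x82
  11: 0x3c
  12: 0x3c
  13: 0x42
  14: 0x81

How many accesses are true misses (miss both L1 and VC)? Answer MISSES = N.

MISSES = 4

#0 0x82→b16/s0 MISS; vc=[]
#1 0x83→b16/s0 L1-HIT; vc=[]
#2 0x3d→b7/s3 MISS; vc=[]
#3 0x3b→b7/s3 L1-HIT; vc=[]
#4 0x22→b4/s0 MISS; vc=[16]
#5 0x87→b16/s0 VC-HIT; vc=[4]
#6 0x86→b16/s0 L1-HIT; vc=[4]
#7 0x81→b16/s0 L1-HIT; vc=[4]
#8 0x46→b8/s0 MISS; vc=[4,16]
#9 0x3f→b7/s3 L1-HIT; vc=[4,16]
#10 0x82→b16/s0 VC-HIT; vc=[4,8]
#11 0x3c→b7/s3 L1-HIT; vc=[4,8]
#12 0x3c→b7/s3 L1-HIT; vc=[4,8]
#13 0x42→b8/s0 VC-HIT; vc=[4,16]
#14 0x81→b16/s0 VC-HIT; vc=[4,8]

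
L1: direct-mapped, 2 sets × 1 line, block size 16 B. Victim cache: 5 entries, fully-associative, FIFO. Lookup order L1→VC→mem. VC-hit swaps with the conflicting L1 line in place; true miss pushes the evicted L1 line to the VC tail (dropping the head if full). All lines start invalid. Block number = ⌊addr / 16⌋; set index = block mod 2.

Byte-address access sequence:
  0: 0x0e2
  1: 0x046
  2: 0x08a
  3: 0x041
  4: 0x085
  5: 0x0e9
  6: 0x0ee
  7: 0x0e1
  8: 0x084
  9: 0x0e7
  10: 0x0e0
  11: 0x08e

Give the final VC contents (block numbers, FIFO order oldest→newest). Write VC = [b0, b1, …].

VC = [14, 4]

#0 0xe2→b14/s0 MISS; vc=[]
#1 0x46→b4/s0 MISS; vc=[14]
#2 0x8a→b8/s0 MISS; vc=[14,4]
#3 0x41→b4/s0 VC-HIT; vc=[14,8]
#4 0x85→b8/s0 VC-HIT; vc=[14,4]
#5 0xe9→b14/s0 VC-HIT; vc=[8,4]
#6 0xee→b14/s0 L1-HIT; vc=[8,4]
#7 0xe1→b14/s0 L1-HIT; vc=[8,4]
#8 0x84→b8/s0 VC-HIT; vc=[14,4]
#9 0xe7→b14/s0 VC-HIT; vc=[8,4]
#10 0xe0→b14/s0 L1-HIT; vc=[8,4]
#11 0x8e→b8/s0 VC-HIT; vc=[14,4]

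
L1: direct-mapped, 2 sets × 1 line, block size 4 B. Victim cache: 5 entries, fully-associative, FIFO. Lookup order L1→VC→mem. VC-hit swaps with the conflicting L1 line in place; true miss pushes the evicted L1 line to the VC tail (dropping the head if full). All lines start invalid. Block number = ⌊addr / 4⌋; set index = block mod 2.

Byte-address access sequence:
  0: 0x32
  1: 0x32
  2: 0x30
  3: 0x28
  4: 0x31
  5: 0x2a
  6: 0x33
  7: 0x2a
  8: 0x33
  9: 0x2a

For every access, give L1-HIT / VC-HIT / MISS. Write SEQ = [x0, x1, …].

SEQ = [MISS, L1-HIT, L1-HIT, MISS, VC-HIT, VC-HIT, VC-HIT, VC-HIT, VC-HIT, VC-HIT]

0: 0x32 (blk 12, set 0) → MISS  vc=[]
1: 0x32 (blk 12, set 0) → L1-HIT  vc=[]
2: 0x30 (blk 12, set 0) → L1-HIT  vc=[]
3: 0x28 (blk 10, set 0) → MISS  vc=[12]
4: 0x31 (blk 12, set 0) → VC-HIT  vc=[10]
5: 0x2a (blk 10, set 0) → VC-HIT  vc=[12]
6: 0x33 (blk 12, set 0) → VC-HIT  vc=[10]
7: 0x2a (blk 10, set 0) → VC-HIT  vc=[12]
8: 0x33 (blk 12, set 0) → VC-HIT  vc=[10]
9: 0x2a (blk 10, set 0) → VC-HIT  vc=[12]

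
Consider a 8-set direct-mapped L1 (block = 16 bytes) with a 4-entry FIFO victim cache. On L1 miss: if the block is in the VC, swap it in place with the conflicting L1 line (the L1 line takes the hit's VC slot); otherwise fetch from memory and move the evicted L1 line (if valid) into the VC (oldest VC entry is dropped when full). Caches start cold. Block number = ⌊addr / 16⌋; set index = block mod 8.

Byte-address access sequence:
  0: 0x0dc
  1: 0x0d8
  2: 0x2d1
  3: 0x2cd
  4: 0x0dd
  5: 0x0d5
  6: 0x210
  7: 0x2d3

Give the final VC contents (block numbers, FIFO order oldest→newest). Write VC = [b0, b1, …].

VC = [13]

0: 0xdc (blk 13, set 5) → MISS  vc=[]
1: 0xd8 (blk 13, set 5) → L1-HIT  vc=[]
2: 0x2d1 (blk 45, set 5) → MISS  vc=[13]
3: 0x2cd (blk 44, set 4) → MISS  vc=[13]
4: 0xdd (blk 13, set 5) → VC-HIT  vc=[45]
5: 0xd5 (blk 13, set 5) → L1-HIT  vc=[45]
6: 0x210 (blk 33, set 1) → MISS  vc=[45]
7: 0x2d3 (blk 45, set 5) → VC-HIT  vc=[13]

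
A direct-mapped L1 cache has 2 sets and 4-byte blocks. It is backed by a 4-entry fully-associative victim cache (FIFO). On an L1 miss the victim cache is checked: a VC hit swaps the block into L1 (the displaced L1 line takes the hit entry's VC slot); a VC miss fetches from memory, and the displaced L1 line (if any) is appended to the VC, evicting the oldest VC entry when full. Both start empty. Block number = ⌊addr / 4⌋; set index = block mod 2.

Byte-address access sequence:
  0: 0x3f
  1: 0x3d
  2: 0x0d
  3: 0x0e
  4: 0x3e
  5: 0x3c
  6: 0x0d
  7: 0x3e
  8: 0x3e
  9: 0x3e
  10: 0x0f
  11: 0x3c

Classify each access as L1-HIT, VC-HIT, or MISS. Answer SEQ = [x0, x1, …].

SEQ = [MISS, L1-HIT, MISS, L1-HIT, VC-HIT, L1-HIT, VC-HIT, VC-HIT, L1-HIT, L1-HIT, VC-HIT, VC-HIT]

#0 0x3f→b15/s1 MISS; vc=[]
#1 0x3d→b15/s1 L1-HIT; vc=[]
#2 0xd→b3/s1 MISS; vc=[15]
#3 0xe→b3/s1 L1-HIT; vc=[15]
#4 0x3e→b15/s1 VC-HIT; vc=[3]
#5 0x3c→b15/s1 L1-HIT; vc=[3]
#6 0xd→b3/s1 VC-HIT; vc=[15]
#7 0x3e→b15/s1 VC-HIT; vc=[3]
#8 0x3e→b15/s1 L1-HIT; vc=[3]
#9 0x3e→b15/s1 L1-HIT; vc=[3]
#10 0xf→b3/s1 VC-HIT; vc=[15]
#11 0x3c→b15/s1 VC-HIT; vc=[3]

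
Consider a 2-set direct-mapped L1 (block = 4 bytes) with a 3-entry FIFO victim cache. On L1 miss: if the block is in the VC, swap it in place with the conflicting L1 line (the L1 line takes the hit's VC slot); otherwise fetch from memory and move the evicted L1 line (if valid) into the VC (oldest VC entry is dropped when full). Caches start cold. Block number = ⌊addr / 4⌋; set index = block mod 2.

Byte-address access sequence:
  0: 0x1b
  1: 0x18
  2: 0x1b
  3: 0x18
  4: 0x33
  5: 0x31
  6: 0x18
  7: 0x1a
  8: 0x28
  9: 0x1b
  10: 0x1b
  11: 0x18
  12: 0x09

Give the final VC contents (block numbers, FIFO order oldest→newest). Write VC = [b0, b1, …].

VC = [12, 10, 6]

  [0] addr=0x1b blk=6 s=0: MISS | VC []
  [1] addr=0x18 blk=6 s=0: L1-HIT | VC []
  [2] addr=0x1b blk=6 s=0: L1-HIT | VC []
  [3] addr=0x18 blk=6 s=0: L1-HIT | VC []
  [4] addr=0x33 blk=12 s=0: MISS | VC [6]
  [5] addr=0x31 blk=12 s=0: L1-HIT | VC [6]
  [6] addr=0x18 blk=6 s=0: VC-HIT | VC [12]
  [7] addr=0x1a blk=6 s=0: L1-HIT | VC [12]
  [8] addr=0x28 blk=10 s=0: MISS | VC [12, 6]
  [9] addr=0x1b blk=6 s=0: VC-HIT | VC [12, 10]
  [10] addr=0x1b blk=6 s=0: L1-HIT | VC [12, 10]
  [11] addr=0x18 blk=6 s=0: L1-HIT | VC [12, 10]
  [12] addr=0x9 blk=2 s=0: MISS | VC [12, 10, 6]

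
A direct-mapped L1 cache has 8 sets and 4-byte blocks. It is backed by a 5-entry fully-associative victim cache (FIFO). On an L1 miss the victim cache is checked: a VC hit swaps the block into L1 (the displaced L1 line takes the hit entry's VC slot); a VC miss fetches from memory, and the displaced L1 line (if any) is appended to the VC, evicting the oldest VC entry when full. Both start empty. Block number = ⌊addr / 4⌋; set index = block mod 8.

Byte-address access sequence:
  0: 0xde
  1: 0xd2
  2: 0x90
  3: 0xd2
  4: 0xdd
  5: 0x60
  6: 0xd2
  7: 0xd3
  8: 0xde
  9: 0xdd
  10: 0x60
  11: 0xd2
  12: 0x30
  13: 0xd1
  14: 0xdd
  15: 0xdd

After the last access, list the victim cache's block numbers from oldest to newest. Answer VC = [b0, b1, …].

#0 0xde→b55/s7 MISS; vc=[]
#1 0xd2→b52/s4 MISS; vc=[]
#2 0x90→b36/s4 MISS; vc=[52]
#3 0xd2→b52/s4 VC-HIT; vc=[36]
#4 0xdd→b55/s7 L1-HIT; vc=[36]
#5 0x60→b24/s0 MISS; vc=[36]
#6 0xd2→b52/s4 L1-HIT; vc=[36]
#7 0xd3→b52/s4 L1-HIT; vc=[36]
#8 0xde→b55/s7 L1-HIT; vc=[36]
#9 0xdd→b55/s7 L1-HIT; vc=[36]
#10 0x60→b24/s0 L1-HIT; vc=[36]
#11 0xd2→b52/s4 L1-HIT; vc=[36]
#12 0x30→b12/s4 MISS; vc=[36,52]
#13 0xd1→b52/s4 VC-HIT; vc=[36,12]
#14 0xdd→b55/s7 L1-HIT; vc=[36,12]
#15 0xdd→b55/s7 L1-HIT; vc=[36,12]

VC = [36, 12]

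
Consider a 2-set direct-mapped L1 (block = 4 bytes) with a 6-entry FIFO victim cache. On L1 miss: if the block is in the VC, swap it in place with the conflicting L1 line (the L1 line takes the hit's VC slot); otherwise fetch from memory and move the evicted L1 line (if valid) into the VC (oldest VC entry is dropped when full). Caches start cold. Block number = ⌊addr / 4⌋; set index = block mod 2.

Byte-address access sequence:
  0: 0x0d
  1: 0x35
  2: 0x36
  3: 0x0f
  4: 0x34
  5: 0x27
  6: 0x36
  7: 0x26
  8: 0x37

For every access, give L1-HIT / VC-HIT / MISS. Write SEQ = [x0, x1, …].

0: 0xd (blk 3, set 1) → MISS  vc=[]
1: 0x35 (blk 13, set 1) → MISS  vc=[3]
2: 0x36 (blk 13, set 1) → L1-HIT  vc=[3]
3: 0xf (blk 3, set 1) → VC-HIT  vc=[13]
4: 0x34 (blk 13, set 1) → VC-HIT  vc=[3]
5: 0x27 (blk 9, set 1) → MISS  vc=[3, 13]
6: 0x36 (blk 13, set 1) → VC-HIT  vc=[3, 9]
7: 0x26 (blk 9, set 1) → VC-HIT  vc=[3, 13]
8: 0x37 (blk 13, set 1) → VC-HIT  vc=[3, 9]

SEQ = [MISS, MISS, L1-HIT, VC-HIT, VC-HIT, MISS, VC-HIT, VC-HIT, VC-HIT]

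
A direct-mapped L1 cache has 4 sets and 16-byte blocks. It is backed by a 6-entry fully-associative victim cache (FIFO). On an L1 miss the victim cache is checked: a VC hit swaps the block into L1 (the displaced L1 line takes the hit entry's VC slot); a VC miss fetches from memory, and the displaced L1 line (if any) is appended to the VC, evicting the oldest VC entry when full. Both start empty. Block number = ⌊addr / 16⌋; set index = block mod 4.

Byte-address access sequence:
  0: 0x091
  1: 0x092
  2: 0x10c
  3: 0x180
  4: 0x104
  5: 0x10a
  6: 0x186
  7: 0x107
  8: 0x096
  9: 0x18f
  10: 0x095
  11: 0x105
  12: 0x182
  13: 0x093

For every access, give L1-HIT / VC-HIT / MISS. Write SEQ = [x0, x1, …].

#0 0x91→b9/s1 MISS; vc=[]
#1 0x92→b9/s1 L1-HIT; vc=[]
#2 0x10c→b16/s0 MISS; vc=[]
#3 0x180→b24/s0 MISS; vc=[16]
#4 0x104→b16/s0 VC-HIT; vc=[24]
#5 0x10a→b16/s0 L1-HIT; vc=[24]
#6 0x186→b24/s0 VC-HIT; vc=[16]
#7 0x107→b16/s0 VC-HIT; vc=[24]
#8 0x96→b9/s1 L1-HIT; vc=[24]
#9 0x18f→b24/s0 VC-HIT; vc=[16]
#10 0x95→b9/s1 L1-HIT; vc=[16]
#11 0x105→b16/s0 VC-HIT; vc=[24]
#12 0x182→b24/s0 VC-HIT; vc=[16]
#13 0x93→b9/s1 L1-HIT; vc=[16]

SEQ = [MISS, L1-HIT, MISS, MISS, VC-HIT, L1-HIT, VC-HIT, VC-HIT, L1-HIT, VC-HIT, L1-HIT, VC-HIT, VC-HIT, L1-HIT]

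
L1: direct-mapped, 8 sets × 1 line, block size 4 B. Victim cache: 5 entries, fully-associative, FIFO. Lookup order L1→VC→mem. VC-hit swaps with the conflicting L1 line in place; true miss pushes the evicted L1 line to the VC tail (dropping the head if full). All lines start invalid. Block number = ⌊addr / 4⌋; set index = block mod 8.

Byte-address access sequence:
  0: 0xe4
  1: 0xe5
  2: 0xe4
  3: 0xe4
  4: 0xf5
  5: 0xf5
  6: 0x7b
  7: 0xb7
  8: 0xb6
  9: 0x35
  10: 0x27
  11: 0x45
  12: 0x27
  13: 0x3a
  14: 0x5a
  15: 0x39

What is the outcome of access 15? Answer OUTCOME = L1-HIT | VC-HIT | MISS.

#0 0xe4→b57/s1 MISS; vc=[]
#1 0xe5→b57/s1 L1-HIT; vc=[]
#2 0xe4→b57/s1 L1-HIT; vc=[]
#3 0xe4→b57/s1 L1-HIT; vc=[]
#4 0xf5→b61/s5 MISS; vc=[]
#5 0xf5→b61/s5 L1-HIT; vc=[]
#6 0x7b→b30/s6 MISS; vc=[]
#7 0xb7→b45/s5 MISS; vc=[61]
#8 0xb6→b45/s5 L1-HIT; vc=[61]
#9 0x35→b13/s5 MISS; vc=[61,45]
#10 0x27→b9/s1 MISS; vc=[61,45,57]
#11 0x45→b17/s1 MISS; vc=[61,45,57,9]
#12 0x27→b9/s1 VC-HIT; vc=[61,45,57,17]
#13 0x3a→b14/s6 MISS; vc=[61,45,57,17,30]
#14 0x5a→b22/s6 MISS; vc=[45,57,17,30,14]
#15 0x39→b14/s6 VC-HIT; vc=[45,57,17,30,22]

OUTCOME = VC-HIT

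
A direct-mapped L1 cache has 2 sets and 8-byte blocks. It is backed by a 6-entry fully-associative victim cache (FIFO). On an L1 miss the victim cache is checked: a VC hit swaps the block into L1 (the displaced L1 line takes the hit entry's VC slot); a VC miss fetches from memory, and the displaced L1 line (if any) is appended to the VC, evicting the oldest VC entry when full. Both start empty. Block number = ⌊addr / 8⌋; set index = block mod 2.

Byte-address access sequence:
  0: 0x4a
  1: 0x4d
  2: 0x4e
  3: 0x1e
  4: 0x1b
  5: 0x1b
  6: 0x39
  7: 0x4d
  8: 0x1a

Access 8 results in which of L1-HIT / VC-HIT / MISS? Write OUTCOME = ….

0: 0x4a (blk 9, set 1) → MISS  vc=[]
1: 0x4d (blk 9, set 1) → L1-HIT  vc=[]
2: 0x4e (blk 9, set 1) → L1-HIT  vc=[]
3: 0x1e (blk 3, set 1) → MISS  vc=[9]
4: 0x1b (blk 3, set 1) → L1-HIT  vc=[9]
5: 0x1b (blk 3, set 1) → L1-HIT  vc=[9]
6: 0x39 (blk 7, set 1) → MISS  vc=[9, 3]
7: 0x4d (blk 9, set 1) → VC-HIT  vc=[7, 3]
8: 0x1a (blk 3, set 1) → VC-HIT  vc=[7, 9]

OUTCOME = VC-HIT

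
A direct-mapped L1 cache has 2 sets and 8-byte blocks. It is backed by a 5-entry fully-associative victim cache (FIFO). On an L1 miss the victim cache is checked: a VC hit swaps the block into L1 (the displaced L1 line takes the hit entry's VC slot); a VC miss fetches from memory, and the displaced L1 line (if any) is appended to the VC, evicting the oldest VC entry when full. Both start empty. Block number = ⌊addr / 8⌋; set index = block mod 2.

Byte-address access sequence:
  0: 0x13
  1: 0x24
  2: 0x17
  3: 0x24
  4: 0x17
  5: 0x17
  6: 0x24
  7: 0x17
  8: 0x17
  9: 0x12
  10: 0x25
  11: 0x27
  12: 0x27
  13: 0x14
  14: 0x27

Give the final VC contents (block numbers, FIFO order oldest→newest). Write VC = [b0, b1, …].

VC = [2]

0: 0x13 (blk 2, set 0) → MISS  vc=[]
1: 0x24 (blk 4, set 0) → MISS  vc=[2]
2: 0x17 (blk 2, set 0) → VC-HIT  vc=[4]
3: 0x24 (blk 4, set 0) → VC-HIT  vc=[2]
4: 0x17 (blk 2, set 0) → VC-HIT  vc=[4]
5: 0x17 (blk 2, set 0) → L1-HIT  vc=[4]
6: 0x24 (blk 4, set 0) → VC-HIT  vc=[2]
7: 0x17 (blk 2, set 0) → VC-HIT  vc=[4]
8: 0x17 (blk 2, set 0) → L1-HIT  vc=[4]
9: 0x12 (blk 2, set 0) → L1-HIT  vc=[4]
10: 0x25 (blk 4, set 0) → VC-HIT  vc=[2]
11: 0x27 (blk 4, set 0) → L1-HIT  vc=[2]
12: 0x27 (blk 4, set 0) → L1-HIT  vc=[2]
13: 0x14 (blk 2, set 0) → VC-HIT  vc=[4]
14: 0x27 (blk 4, set 0) → VC-HIT  vc=[2]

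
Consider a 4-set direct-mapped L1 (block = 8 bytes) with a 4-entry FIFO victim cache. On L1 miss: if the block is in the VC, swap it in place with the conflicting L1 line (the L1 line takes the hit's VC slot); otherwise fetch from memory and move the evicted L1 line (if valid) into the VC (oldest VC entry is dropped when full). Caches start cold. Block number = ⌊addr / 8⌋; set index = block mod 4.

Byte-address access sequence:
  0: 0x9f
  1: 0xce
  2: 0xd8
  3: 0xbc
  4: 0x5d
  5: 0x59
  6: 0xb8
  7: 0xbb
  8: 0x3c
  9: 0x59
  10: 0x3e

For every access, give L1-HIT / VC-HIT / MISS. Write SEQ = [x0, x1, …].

  [0] addr=0x9f blk=19 s=3: MISS | VC []
  [1] addr=0xce blk=25 s=1: MISS | VC []
  [2] addr=0xd8 blk=27 s=3: MISS | VC [19]
  [3] addr=0xbc blk=23 s=3: MISS | VC [19, 27]
  [4] addr=0x5d blk=11 s=3: MISS | VC [19, 27, 23]
  [5] addr=0x59 blk=11 s=3: L1-HIT | VC [19, 27, 23]
  [6] addr=0xb8 blk=23 s=3: VC-HIT | VC [19, 27, 11]
  [7] addr=0xbb blk=23 s=3: L1-HIT | VC [19, 27, 11]
  [8] addr=0x3c blk=7 s=3: MISS | VC [19, 27, 11, 23]
  [9] addr=0x59 blk=11 s=3: VC-HIT | VC [19, 27, 7, 23]
  [10] addr=0x3e blk=7 s=3: VC-HIT | VC [19, 27, 11, 23]

SEQ = [MISS, MISS, MISS, MISS, MISS, L1-HIT, VC-HIT, L1-HIT, MISS, VC-HIT, VC-HIT]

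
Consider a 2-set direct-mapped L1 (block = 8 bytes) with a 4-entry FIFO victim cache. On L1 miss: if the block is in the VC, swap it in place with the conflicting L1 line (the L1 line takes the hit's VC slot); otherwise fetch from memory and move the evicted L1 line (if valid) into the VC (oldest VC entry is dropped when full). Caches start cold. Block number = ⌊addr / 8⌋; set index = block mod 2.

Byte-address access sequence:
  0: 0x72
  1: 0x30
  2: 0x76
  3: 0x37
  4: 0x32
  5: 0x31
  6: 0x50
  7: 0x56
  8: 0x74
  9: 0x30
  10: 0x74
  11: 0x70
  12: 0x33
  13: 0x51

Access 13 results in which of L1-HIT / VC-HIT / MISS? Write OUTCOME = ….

  [0] addr=0x72 blk=14 s=0: MISS | VC []
  [1] addr=0x30 blk=6 s=0: MISS | VC [14]
  [2] addr=0x76 blk=14 s=0: VC-HIT | VC [6]
  [3] addr=0x37 blk=6 s=0: VC-HIT | VC [14]
  [4] addr=0x32 blk=6 s=0: L1-HIT | VC [14]
  [5] addr=0x31 blk=6 s=0: L1-HIT | VC [14]
  [6] addr=0x50 blk=10 s=0: MISS | VC [14, 6]
  [7] addr=0x56 blk=10 s=0: L1-HIT | VC [14, 6]
  [8] addr=0x74 blk=14 s=0: VC-HIT | VC [10, 6]
  [9] addr=0x30 blk=6 s=0: VC-HIT | VC [10, 14]
  [10] addr=0x74 blk=14 s=0: VC-HIT | VC [10, 6]
  [11] addr=0x70 blk=14 s=0: L1-HIT | VC [10, 6]
  [12] addr=0x33 blk=6 s=0: VC-HIT | VC [10, 14]
  [13] addr=0x51 blk=10 s=0: VC-HIT | VC [6, 14]

OUTCOME = VC-HIT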